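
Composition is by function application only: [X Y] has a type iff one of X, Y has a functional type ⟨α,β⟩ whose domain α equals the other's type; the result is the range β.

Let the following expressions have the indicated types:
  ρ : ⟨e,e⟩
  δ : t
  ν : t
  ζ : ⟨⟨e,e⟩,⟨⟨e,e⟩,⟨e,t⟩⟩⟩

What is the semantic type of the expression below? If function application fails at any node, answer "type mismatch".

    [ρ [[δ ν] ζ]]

type mismatch

[δ ν]: t and t cannot combine by function application — type clash.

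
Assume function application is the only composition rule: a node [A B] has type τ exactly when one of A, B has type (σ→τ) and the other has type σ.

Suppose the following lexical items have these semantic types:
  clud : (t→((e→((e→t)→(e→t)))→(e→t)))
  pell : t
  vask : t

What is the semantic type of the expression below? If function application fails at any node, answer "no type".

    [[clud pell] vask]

[clud pell]: clud is (t→((e→((e→t)→(e→t)))→(e→t))), pell is t; result ((e→((e→t)→(e→t)))→(e→t)).
[[clud pell] vask]: ((e→((e→t)→(e→t)))→(e→t)) and t cannot combine by function application — type clash.

no type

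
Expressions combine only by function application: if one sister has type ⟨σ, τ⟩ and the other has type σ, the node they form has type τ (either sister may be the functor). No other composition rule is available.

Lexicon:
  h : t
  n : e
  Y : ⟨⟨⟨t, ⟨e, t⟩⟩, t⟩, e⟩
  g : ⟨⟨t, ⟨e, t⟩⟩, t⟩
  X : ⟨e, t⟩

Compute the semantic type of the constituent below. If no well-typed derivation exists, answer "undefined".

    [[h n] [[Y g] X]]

undefined

At [h n]: neither t nor e can take the other as argument; the node is ill-typed.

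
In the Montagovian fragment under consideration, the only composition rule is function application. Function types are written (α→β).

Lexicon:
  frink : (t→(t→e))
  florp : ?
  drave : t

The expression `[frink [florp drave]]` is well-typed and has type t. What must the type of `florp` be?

(t→((t→(t→e))→t))

For [frink [florp drave]] to have type t with frink of type (t→(t→e)), [florp drave] must be the function: [florp drave] : ((t→(t→e))→t).
For [florp drave] to have type ((t→(t→e))→t) with drave of type t, florp must be the function: florp : (t→((t→(t→e))→t)).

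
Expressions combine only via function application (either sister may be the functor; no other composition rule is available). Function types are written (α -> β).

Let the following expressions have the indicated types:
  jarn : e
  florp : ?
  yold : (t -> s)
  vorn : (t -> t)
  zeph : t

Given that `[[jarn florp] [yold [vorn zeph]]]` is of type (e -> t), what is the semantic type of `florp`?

[[jarn florp] [yold [vorn zeph]]] must have type (e -> t). The sister [yold [vorn zeph]] has type s; that is not a function onto (e -> t), so [jarn florp] must be the functor, of type (s -> (e -> t)).
[jarn florp] must have type (s -> (e -> t)). The sister jarn has type e; that is not a function onto (s -> (e -> t)), so florp must be the functor, of type (e -> (s -> (e -> t))).

(e -> (s -> (e -> t)))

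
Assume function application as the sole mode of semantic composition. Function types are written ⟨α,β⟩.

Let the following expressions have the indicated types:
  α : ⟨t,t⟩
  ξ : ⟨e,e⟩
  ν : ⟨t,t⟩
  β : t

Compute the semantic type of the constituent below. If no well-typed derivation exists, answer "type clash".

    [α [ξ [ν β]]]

[ν β]: ν is ⟨t,t⟩, β is t; result t.
[ξ [ν β]]: ⟨e,e⟩ and t cannot combine by function application — type clash.

type clash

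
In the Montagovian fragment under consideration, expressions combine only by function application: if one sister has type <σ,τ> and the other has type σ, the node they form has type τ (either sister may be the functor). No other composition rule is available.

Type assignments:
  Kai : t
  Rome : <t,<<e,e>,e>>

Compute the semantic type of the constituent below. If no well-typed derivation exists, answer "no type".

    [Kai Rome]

At [Kai Rome], Rome : <t,<<e,e>,e>> takes Kai : t, giving <<e,e>,e>.

<<e,e>,e>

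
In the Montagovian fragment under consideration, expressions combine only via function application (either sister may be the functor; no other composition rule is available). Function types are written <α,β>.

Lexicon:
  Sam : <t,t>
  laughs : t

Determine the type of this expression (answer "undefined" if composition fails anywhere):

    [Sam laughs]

t

[Sam laughs]: functor Sam : <t,t>, argument laughs : t; result t.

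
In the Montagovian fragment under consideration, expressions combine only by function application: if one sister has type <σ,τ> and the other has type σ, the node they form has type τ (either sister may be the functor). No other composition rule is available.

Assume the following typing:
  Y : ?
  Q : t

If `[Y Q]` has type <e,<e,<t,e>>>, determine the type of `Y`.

[Y Q] must have type <e,<e,<t,e>>>. The sister Q has type t; that is not a function onto <e,<e,<t,e>>>, so Y must be the functor, of type <t,<e,<e,<t,e>>>>.

<t,<e,<e,<t,e>>>>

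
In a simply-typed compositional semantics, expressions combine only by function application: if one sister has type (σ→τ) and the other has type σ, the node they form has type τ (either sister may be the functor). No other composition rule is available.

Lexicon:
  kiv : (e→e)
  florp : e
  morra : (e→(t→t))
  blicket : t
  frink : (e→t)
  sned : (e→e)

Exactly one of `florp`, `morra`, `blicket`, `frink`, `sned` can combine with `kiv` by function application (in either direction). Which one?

florp

florp — combines: kiv : (e→e) takes florp : e as argument, giving e.
morra : (e→(t→t)) — neither side's domain matches the other.
blicket : t — neither side's domain matches the other.
frink : (e→t) — neither side's domain matches the other.
sned : (e→e) — neither side's domain matches the other.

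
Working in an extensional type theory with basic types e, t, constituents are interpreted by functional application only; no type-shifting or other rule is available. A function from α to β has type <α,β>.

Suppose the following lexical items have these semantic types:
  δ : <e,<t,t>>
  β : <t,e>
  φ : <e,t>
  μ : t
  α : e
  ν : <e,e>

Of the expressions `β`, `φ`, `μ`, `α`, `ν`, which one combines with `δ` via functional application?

α

β : <t,e> — does not combine with δ.
φ : <e,t> — does not combine with δ.
μ : t — does not combine with δ.
α — combines: δ : <e,<t,t>> takes α : e as argument, giving <t,t>.
ν : <e,e> — does not combine with δ.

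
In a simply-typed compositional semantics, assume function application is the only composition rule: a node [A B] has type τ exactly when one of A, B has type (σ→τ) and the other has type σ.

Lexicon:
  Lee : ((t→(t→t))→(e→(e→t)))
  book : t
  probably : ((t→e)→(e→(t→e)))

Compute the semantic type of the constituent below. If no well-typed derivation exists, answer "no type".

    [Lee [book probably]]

no type

[book probably]: t and ((t→e)→(e→(t→e))) cannot combine by function application — type clash.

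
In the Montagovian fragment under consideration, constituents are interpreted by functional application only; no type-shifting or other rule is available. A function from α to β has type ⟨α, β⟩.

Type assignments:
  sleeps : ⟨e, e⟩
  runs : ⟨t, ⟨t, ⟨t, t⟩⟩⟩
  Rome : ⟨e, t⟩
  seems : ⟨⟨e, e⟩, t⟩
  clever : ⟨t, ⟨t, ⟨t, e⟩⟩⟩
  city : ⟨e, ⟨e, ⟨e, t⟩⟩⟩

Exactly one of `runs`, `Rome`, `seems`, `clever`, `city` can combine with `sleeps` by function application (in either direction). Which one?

seems

runs : ⟨t, ⟨t, ⟨t, t⟩⟩⟩ — no; sleeps wants e, and runs wants t.
Rome : ⟨e, t⟩ — no; sleeps wants e, and Rome wants e.
seems — combines: seems : ⟨⟨e, e⟩, t⟩ takes sleeps : ⟨e, e⟩ as argument, giving t.
clever : ⟨t, ⟨t, ⟨t, e⟩⟩⟩ — no; sleeps wants e, and clever wants t.
city : ⟨e, ⟨e, ⟨e, t⟩⟩⟩ — no; sleeps wants e, and city wants e.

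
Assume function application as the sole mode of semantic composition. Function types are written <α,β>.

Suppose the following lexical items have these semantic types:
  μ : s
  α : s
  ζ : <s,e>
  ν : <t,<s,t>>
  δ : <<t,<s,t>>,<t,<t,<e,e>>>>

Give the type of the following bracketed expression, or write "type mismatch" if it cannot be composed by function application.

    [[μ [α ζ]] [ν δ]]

[α ζ]: ζ is <s,e>, α is s; result e.
[μ [α ζ]]: s and e cannot combine by function application — type clash.

type mismatch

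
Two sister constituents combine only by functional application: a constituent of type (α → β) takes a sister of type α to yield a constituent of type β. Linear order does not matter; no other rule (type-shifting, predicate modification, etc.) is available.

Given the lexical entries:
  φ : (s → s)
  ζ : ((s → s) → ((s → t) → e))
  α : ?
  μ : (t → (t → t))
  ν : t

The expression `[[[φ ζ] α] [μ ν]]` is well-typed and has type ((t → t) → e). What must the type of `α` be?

(((s → t) → e) → ((t → t) → ((t → t) → e)))

At [[[φ ζ] α] [μ ν]] (required: ((t → t) → e)): [μ ν] is (t → t), which is not a function with range ((t → t) → e); hence [[φ ζ] α] is the functor — type ((t → t) → ((t → t) → e)).
At [[φ ζ] α] (required: ((t → t) → ((t → t) → e))): [φ ζ] is ((s → t) → e), which is not a function with range ((t → t) → ((t → t) → e)); hence α is the functor — type (((s → t) → e) → ((t → t) → ((t → t) → e))).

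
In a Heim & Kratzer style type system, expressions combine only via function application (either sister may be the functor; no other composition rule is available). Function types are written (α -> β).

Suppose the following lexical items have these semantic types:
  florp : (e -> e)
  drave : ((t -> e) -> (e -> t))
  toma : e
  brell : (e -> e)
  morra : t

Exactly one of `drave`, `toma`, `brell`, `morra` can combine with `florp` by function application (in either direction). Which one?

toma

drave : ((t -> e) -> (e -> t)) — no; florp wants e, and drave wants (t -> e).
toma — combines: florp : (e -> e) takes toma : e as argument, giving e.
brell : (e -> e) — no; florp wants e, and brell wants e.
morra : t — no; florp wants e, and morra wants nothing (atomic).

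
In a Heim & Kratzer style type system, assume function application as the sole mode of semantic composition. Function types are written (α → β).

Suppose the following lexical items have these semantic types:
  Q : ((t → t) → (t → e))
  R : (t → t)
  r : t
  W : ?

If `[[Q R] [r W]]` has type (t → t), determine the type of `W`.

(t → ((t → e) → (t → t)))

[[Q R] [r W]] is required to be (t → t). [Q R] : (t → e) cannot yield (t → t) as functor, so [r W] : ((t → e) → (t → t)).
[r W] is required to be ((t → e) → (t → t)). r : t cannot yield ((t → e) → (t → t)) as functor, so W : (t → ((t → e) → (t → t))).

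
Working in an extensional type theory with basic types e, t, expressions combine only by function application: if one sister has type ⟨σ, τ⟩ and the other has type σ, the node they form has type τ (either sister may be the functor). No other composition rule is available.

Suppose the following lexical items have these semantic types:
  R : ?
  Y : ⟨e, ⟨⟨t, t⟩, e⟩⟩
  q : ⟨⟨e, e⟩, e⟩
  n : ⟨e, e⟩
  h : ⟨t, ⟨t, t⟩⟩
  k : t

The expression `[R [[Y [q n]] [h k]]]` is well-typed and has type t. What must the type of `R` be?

At [R [[Y [q n]] [h k]]] (required: t): [[Y [q n]] [h k]] is e, which is not a function with range t; hence R is the functor — type ⟨e, t⟩.

⟨e, t⟩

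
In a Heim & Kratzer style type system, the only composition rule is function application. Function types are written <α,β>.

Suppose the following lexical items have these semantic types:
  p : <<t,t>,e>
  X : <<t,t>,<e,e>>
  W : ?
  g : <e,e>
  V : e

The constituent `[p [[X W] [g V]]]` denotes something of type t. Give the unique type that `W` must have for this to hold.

[p [[X W] [g V]]] must have type t. The sister p has type <<t,t>,e>; that is not a function onto t, so [[X W] [g V]] must be the functor, of type <<<t,t>,e>,t>.
[[X W] [g V]] must have type <<<t,t>,e>,t>. The sister [g V] has type e; that is not a function onto <<<t,t>,e>,t>, so [X W] must be the functor, of type <e,<<<t,t>,e>,t>>.
[X W] must have type <e,<<<t,t>,e>,t>>. The sister X has type <<t,t>,<e,e>>; that is not a function onto <e,<<<t,t>,e>,t>>, so W must be the functor, of type <<<t,t>,<e,e>>,<e,<<<t,t>,e>,t>>>.

<<<t,t>,<e,e>>,<e,<<<t,t>,e>,t>>>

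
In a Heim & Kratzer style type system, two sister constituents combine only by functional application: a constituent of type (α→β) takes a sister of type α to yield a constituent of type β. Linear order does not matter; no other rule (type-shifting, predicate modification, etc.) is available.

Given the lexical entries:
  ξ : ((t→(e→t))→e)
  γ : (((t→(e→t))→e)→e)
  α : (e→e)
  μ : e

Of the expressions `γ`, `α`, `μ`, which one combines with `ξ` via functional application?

γ

γ — combines: γ : (((t→(e→t))→e)→e) takes ξ : ((t→(e→t))→e) as argument, giving e.
α : (e→e) — ξ needs (t→(e→t)); α needs e; neither fits.
μ : e — ξ needs (t→(e→t)); μ needs nothing (atomic); neither fits.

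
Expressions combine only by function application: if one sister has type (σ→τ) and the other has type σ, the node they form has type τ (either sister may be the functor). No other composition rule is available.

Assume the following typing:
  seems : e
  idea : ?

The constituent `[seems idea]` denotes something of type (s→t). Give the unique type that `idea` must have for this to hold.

(e→(s→t))

[seems idea] must have type (s→t). The sister seems has type e; that is not a function onto (s→t), so idea must be the functor, of type (e→(s→t)).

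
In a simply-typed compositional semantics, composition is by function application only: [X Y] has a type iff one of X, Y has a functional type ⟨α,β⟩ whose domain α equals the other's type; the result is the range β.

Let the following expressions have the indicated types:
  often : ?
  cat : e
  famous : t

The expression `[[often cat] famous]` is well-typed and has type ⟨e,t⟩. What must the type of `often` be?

For [[often cat] famous] to have type ⟨e,t⟩ with famous of type t, [often cat] must be the function: [often cat] : ⟨t,⟨e,t⟩⟩.
For [often cat] to have type ⟨t,⟨e,t⟩⟩ with cat of type e, often must be the function: often : ⟨e,⟨t,⟨e,t⟩⟩⟩.

⟨e,⟨t,⟨e,t⟩⟩⟩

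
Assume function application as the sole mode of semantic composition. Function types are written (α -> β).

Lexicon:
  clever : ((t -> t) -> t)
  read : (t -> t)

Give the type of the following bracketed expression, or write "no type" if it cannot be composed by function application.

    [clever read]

t

[clever read]: ((t -> t) -> t) applied to (t -> t) yields t.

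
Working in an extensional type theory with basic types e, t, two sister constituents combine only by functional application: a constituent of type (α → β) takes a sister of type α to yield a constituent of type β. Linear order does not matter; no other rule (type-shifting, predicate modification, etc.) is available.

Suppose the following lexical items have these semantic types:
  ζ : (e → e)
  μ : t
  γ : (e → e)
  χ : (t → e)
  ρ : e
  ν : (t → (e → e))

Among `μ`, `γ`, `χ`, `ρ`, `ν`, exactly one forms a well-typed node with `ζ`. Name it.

ρ

μ : t — neither side's domain matches the other.
γ : (e → e) — neither side's domain matches the other.
χ : (t → e) — neither side's domain matches the other.
ρ — combines: ζ : (e → e) takes ρ : e as argument, giving e.
ν : (t → (e → e)) — neither side's domain matches the other.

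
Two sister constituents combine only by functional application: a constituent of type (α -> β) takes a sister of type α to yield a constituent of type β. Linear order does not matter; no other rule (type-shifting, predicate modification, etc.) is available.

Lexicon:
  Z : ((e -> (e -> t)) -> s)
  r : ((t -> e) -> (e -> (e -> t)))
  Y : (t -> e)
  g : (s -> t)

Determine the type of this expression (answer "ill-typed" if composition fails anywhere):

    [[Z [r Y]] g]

[r Y]: functor r : ((t -> e) -> (e -> (e -> t))), argument Y : (t -> e); result (e -> (e -> t)).
[Z [r Y]]: functor Z : ((e -> (e -> t)) -> s), argument [r Y] : (e -> (e -> t)); result s.
[[Z [r Y]] g]: functor g : (s -> t), argument [Z [r Y]] : s; result t.

t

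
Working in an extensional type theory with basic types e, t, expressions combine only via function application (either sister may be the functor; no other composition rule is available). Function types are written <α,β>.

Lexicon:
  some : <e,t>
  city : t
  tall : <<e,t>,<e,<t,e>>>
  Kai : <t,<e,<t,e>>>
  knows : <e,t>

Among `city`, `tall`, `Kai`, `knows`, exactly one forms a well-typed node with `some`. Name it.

tall

city : t — does not combine with some.
tall — combines: tall : <<e,t>,<e,<t,e>>> takes some : <e,t> as argument, giving <e,<t,e>>.
Kai : <t,<e,<t,e>>> — does not combine with some.
knows : <e,t> — does not combine with some.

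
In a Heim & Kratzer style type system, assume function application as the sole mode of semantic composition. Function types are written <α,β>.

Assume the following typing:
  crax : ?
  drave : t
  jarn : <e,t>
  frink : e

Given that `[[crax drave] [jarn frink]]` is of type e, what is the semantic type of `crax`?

At [[crax drave] [jarn frink]] (required: e): [jarn frink] is t, which is not a function with range e; hence [crax drave] is the functor — type <t,e>.
At [crax drave] (required: <t,e>): drave is t, which is not a function with range <t,e>; hence crax is the functor — type <t,<t,e>>.

<t,<t,e>>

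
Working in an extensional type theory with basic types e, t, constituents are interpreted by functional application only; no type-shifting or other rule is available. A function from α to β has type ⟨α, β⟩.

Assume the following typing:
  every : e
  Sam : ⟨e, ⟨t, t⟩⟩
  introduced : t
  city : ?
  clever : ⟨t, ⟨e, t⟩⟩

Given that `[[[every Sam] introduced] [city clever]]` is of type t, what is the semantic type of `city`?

For [[[every Sam] introduced] [city clever]] to have type t with [[every Sam] introduced] of type t, [city clever] must be the function: [city clever] : ⟨t, t⟩.
For [city clever] to have type ⟨t, t⟩ with clever of type ⟨t, ⟨e, t⟩⟩, city must be the function: city : ⟨⟨t, ⟨e, t⟩⟩, ⟨t, t⟩⟩.

⟨⟨t, ⟨e, t⟩⟩, ⟨t, t⟩⟩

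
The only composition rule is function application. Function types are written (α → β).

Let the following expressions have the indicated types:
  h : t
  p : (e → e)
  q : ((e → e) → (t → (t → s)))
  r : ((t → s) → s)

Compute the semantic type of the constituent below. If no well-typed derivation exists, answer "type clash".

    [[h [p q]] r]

s

[p q]: functor q : ((e → e) → (t → (t → s))), argument p : (e → e); result (t → (t → s)).
[h [p q]]: functor [p q] : (t → (t → s)), argument h : t; result (t → s).
[[h [p q]] r]: functor r : ((t → s) → s), argument [h [p q]] : (t → s); result s.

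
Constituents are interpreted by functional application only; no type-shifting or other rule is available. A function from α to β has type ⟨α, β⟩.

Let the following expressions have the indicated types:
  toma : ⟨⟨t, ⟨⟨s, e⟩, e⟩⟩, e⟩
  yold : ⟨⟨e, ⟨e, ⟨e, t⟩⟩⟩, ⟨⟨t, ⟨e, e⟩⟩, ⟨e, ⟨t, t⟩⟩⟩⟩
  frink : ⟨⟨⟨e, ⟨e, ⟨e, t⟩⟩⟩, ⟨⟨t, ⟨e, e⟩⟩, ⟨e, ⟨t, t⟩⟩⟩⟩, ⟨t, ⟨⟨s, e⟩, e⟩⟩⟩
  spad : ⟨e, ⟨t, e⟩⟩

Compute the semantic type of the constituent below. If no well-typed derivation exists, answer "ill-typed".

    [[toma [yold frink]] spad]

⟨t, e⟩

[yold frink]: frink is ⟨⟨⟨e, ⟨e, ⟨e, t⟩⟩⟩, ⟨⟨t, ⟨e, e⟩⟩, ⟨e, ⟨t, t⟩⟩⟩⟩, ⟨t, ⟨⟨s, e⟩, e⟩⟩⟩, yold is ⟨⟨e, ⟨e, ⟨e, t⟩⟩⟩, ⟨⟨t, ⟨e, e⟩⟩, ⟨e, ⟨t, t⟩⟩⟩⟩; result ⟨t, ⟨⟨s, e⟩, e⟩⟩.
[toma [yold frink]]: toma is ⟨⟨t, ⟨⟨s, e⟩, e⟩⟩, e⟩, [yold frink] is ⟨t, ⟨⟨s, e⟩, e⟩⟩; result e.
[[toma [yold frink]] spad]: spad is ⟨e, ⟨t, e⟩⟩, [toma [yold frink]] is e; result ⟨t, e⟩.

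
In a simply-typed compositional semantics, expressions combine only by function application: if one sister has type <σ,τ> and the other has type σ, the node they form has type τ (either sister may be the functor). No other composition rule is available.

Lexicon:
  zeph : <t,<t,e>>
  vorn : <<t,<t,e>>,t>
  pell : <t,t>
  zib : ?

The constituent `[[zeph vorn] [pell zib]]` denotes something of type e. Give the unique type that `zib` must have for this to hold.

[[zeph vorn] [pell zib]] is required to be e. [zeph vorn] : t cannot yield e as functor, so [pell zib] : <t,e>.
[pell zib] is required to be <t,e>. pell : <t,t> cannot yield <t,e> as functor, so zib : <<t,t>,<t,e>>.

<<t,t>,<t,e>>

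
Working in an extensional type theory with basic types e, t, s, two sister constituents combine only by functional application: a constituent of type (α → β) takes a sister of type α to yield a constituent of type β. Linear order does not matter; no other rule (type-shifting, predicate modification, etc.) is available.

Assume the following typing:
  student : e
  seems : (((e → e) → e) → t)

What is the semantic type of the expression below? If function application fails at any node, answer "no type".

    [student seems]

[student seems]: e and (((e → e) → e) → t) cannot combine by function application — type clash.

no type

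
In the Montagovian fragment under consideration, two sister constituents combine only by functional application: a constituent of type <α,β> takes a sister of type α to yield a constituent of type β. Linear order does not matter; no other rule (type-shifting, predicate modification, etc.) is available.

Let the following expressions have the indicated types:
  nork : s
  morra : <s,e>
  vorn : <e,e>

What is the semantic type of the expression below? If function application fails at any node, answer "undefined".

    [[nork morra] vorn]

e

[nork morra]: morra is <s,e>, nork is s; result e.
[[nork morra] vorn]: vorn is <e,e>, [nork morra] is e; result e.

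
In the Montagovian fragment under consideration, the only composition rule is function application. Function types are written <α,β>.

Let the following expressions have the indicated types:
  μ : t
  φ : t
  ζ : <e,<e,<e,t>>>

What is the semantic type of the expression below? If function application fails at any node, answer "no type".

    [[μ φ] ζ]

[μ φ]: t and t cannot combine by function application — type clash.

no type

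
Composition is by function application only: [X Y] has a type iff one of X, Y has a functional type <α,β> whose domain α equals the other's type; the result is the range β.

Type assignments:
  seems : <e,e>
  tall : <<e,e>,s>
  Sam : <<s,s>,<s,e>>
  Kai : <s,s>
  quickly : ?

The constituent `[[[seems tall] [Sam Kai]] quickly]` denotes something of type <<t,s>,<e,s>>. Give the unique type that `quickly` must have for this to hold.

<e,<<t,s>,<e,s>>>

At [[[seems tall] [Sam Kai]] quickly] (required: <<t,s>,<e,s>>): [[seems tall] [Sam Kai]] is e, which is not a function with range <<t,s>,<e,s>>; hence quickly is the functor — type <e,<<t,s>,<e,s>>>.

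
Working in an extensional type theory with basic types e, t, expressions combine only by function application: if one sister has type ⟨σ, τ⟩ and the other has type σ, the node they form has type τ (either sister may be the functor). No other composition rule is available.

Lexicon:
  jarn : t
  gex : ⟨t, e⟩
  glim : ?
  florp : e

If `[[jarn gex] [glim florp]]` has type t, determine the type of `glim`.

⟨e, ⟨e, t⟩⟩

For [[jarn gex] [glim florp]] to have type t with [jarn gex] of type e, [glim florp] must be the function: [glim florp] : ⟨e, t⟩.
For [glim florp] to have type ⟨e, t⟩ with florp of type e, glim must be the function: glim : ⟨e, ⟨e, t⟩⟩.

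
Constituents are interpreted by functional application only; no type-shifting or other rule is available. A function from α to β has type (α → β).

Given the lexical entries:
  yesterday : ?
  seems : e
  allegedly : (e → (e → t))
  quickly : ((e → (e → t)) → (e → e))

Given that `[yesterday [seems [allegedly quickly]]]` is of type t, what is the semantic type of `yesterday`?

(e → t)

At [yesterday [seems [allegedly quickly]]] (required: t): [seems [allegedly quickly]] is e, which is not a function with range t; hence yesterday is the functor — type (e → t).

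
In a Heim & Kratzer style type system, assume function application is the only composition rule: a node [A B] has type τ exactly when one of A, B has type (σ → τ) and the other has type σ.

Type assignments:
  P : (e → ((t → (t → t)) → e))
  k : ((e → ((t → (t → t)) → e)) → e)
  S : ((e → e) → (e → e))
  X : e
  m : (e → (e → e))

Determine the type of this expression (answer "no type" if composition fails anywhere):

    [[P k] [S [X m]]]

[P k]: ((e → ((t → (t → t)) → e)) → e) applied to (e → ((t → (t → t)) → e)) yields e.
[X m]: (e → (e → e)) applied to e yields (e → e).
[S [X m]]: ((e → e) → (e → e)) applied to (e → e) yields (e → e).
[[P k] [S [X m]]]: (e → e) applied to e yields e.

e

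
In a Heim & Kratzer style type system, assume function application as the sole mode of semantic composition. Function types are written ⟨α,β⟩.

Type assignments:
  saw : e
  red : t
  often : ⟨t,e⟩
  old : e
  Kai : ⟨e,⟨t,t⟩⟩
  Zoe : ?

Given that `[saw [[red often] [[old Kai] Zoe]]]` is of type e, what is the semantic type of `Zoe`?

For [saw [[red often] [[old Kai] Zoe]]] to have type e with saw of type e, [[red often] [[old Kai] Zoe]] must be the function: [[red often] [[old Kai] Zoe]] : ⟨e,e⟩.
For [[red often] [[old Kai] Zoe]] to have type ⟨e,e⟩ with [red often] of type e, [[old Kai] Zoe] must be the function: [[old Kai] Zoe] : ⟨e,⟨e,e⟩⟩.
For [[old Kai] Zoe] to have type ⟨e,⟨e,e⟩⟩ with [old Kai] of type ⟨t,t⟩, Zoe must be the function: Zoe : ⟨⟨t,t⟩,⟨e,⟨e,e⟩⟩⟩.

⟨⟨t,t⟩,⟨e,⟨e,e⟩⟩⟩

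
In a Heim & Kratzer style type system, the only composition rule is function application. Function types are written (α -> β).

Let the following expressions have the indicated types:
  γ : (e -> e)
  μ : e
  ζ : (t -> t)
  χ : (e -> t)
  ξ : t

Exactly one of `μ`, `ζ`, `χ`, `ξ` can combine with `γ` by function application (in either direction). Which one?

μ

μ — combines: γ : (e -> e) takes μ : e as argument, giving e.
ζ : (t -> t) — does not combine with γ.
χ : (e -> t) — does not combine with γ.
ξ : t — does not combine with γ.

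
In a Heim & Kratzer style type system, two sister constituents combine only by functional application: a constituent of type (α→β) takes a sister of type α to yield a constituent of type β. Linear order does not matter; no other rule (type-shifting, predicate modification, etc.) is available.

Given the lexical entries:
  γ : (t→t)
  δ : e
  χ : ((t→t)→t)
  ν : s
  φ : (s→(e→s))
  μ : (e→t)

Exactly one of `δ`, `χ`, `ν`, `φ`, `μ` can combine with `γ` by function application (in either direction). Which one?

δ : e — neither side's domain matches the other.
χ — combines: χ : ((t→t)→t) takes γ : (t→t) as argument, giving t.
ν : s — neither side's domain matches the other.
φ : (s→(e→s)) — neither side's domain matches the other.
μ : (e→t) — neither side's domain matches the other.

χ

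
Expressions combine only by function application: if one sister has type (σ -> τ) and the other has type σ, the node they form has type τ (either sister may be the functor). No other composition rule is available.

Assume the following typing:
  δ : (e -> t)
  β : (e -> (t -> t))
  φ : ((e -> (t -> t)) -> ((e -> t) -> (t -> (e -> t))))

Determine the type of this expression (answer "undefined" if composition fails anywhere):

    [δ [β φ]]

(t -> (e -> t))

At [β φ], φ : ((e -> (t -> t)) -> ((e -> t) -> (t -> (e -> t)))) takes β : (e -> (t -> t)), giving ((e -> t) -> (t -> (e -> t))).
At [δ [β φ]], [β φ] : ((e -> t) -> (t -> (e -> t))) takes δ : (e -> t), giving (t -> (e -> t)).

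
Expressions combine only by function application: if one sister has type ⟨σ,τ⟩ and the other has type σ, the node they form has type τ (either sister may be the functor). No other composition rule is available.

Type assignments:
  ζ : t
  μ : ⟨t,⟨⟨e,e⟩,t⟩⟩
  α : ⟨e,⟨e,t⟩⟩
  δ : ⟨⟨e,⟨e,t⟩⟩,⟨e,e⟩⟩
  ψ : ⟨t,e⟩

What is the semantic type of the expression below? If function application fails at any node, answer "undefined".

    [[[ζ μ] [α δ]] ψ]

e

[ζ μ] — μ of type ⟨t,⟨⟨e,e⟩,t⟩⟩ combines with ζ of type t: type ⟨⟨e,e⟩,t⟩.
[α δ] — δ of type ⟨⟨e,⟨e,t⟩⟩,⟨e,e⟩⟩ combines with α of type ⟨e,⟨e,t⟩⟩: type ⟨e,e⟩.
[[ζ μ] [α δ]] — [ζ μ] of type ⟨⟨e,e⟩,t⟩ combines with [α δ] of type ⟨e,e⟩: type t.
[[[ζ μ] [α δ]] ψ] — ψ of type ⟨t,e⟩ combines with [[ζ μ] [α δ]] of type t: type e.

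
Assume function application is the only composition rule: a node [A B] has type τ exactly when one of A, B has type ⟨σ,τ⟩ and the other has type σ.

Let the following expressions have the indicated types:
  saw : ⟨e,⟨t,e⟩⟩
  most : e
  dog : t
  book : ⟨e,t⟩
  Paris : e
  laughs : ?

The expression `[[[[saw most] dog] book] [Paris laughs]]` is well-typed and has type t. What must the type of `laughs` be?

At [[[[saw most] dog] book] [Paris laughs]] (required: t): [[[saw most] dog] book] is t, which is not a function with range t; hence [Paris laughs] is the functor — type ⟨t,t⟩.
At [Paris laughs] (required: ⟨t,t⟩): Paris is e, which is not a function with range ⟨t,t⟩; hence laughs is the functor — type ⟨e,⟨t,t⟩⟩.

⟨e,⟨t,t⟩⟩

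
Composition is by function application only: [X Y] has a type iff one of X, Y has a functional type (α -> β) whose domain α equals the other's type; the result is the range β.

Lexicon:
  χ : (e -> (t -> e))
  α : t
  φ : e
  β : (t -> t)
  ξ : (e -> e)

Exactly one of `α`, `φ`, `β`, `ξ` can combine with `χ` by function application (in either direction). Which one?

φ

α : t — neither side's domain matches the other.
φ — combines: χ : (e -> (t -> e)) takes φ : e as argument, giving (t -> e).
β : (t -> t) — neither side's domain matches the other.
ξ : (e -> e) — neither side's domain matches the other.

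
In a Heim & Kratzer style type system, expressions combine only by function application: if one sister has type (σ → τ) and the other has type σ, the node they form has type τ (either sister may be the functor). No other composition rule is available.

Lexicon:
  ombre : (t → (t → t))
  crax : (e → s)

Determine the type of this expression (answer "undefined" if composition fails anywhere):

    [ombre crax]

undefined

[ombre crax]: (t → (t → t)) with (e → s) — neither is a function whose domain matches the other; composition fails here.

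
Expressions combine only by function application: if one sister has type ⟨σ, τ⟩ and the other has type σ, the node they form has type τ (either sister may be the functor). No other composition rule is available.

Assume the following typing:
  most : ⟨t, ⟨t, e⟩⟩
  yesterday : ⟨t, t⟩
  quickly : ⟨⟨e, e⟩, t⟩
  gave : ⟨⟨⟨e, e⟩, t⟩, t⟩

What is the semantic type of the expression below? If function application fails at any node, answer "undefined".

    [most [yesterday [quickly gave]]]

⟨t, e⟩

[quickly gave]: functor gave : ⟨⟨⟨e, e⟩, t⟩, t⟩, argument quickly : ⟨⟨e, e⟩, t⟩; result t.
[yesterday [quickly gave]]: functor yesterday : ⟨t, t⟩, argument [quickly gave] : t; result t.
[most [yesterday [quickly gave]]]: functor most : ⟨t, ⟨t, e⟩⟩, argument [yesterday [quickly gave]] : t; result ⟨t, e⟩.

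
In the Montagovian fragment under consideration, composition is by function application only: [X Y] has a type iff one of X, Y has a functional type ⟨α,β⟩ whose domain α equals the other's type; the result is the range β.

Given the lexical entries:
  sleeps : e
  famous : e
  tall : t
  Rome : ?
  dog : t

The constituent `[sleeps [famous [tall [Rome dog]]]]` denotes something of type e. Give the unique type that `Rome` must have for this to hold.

At [sleeps [famous [tall [Rome dog]]]] (required: e): sleeps is e, which is not a function with range e; hence [famous [tall [Rome dog]]] is the functor — type ⟨e,e⟩.
At [famous [tall [Rome dog]]] (required: ⟨e,e⟩): famous is e, which is not a function with range ⟨e,e⟩; hence [tall [Rome dog]] is the functor — type ⟨e,⟨e,e⟩⟩.
At [tall [Rome dog]] (required: ⟨e,⟨e,e⟩⟩): tall is t, which is not a function with range ⟨e,⟨e,e⟩⟩; hence [Rome dog] is the functor — type ⟨t,⟨e,⟨e,e⟩⟩⟩.
At [Rome dog] (required: ⟨t,⟨e,⟨e,e⟩⟩⟩): dog is t, which is not a function with range ⟨t,⟨e,⟨e,e⟩⟩⟩; hence Rome is the functor — type ⟨t,⟨t,⟨e,⟨e,e⟩⟩⟩⟩.

⟨t,⟨t,⟨e,⟨e,e⟩⟩⟩⟩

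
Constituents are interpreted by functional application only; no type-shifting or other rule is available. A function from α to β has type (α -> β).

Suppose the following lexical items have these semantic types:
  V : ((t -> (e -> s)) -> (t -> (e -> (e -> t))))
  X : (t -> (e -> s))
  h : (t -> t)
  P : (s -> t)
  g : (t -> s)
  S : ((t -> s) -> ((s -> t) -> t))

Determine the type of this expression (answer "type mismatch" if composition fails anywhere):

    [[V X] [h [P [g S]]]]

[V X]: V is ((t -> (e -> s)) -> (t -> (e -> (e -> t)))), X is (t -> (e -> s)); result (t -> (e -> (e -> t))).
[g S]: S is ((t -> s) -> ((s -> t) -> t)), g is (t -> s); result ((s -> t) -> t).
[P [g S]]: [g S] is ((s -> t) -> t), P is (s -> t); result t.
[h [P [g S]]]: h is (t -> t), [P [g S]] is t; result t.
[[V X] [h [P [g S]]]]: [V X] is (t -> (e -> (e -> t))), [h [P [g S]]] is t; result (e -> (e -> t)).

(e -> (e -> t))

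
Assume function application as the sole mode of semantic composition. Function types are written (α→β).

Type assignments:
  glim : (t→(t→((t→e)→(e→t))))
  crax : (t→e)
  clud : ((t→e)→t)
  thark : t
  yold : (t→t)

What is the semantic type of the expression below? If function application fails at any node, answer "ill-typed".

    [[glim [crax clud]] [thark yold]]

((t→e)→(e→t))

[crax clud] — clud of type ((t→e)→t) combines with crax of type (t→e): type t.
[glim [crax clud]] — glim of type (t→(t→((t→e)→(e→t)))) combines with [crax clud] of type t: type (t→((t→e)→(e→t))).
[thark yold] — yold of type (t→t) combines with thark of type t: type t.
[[glim [crax clud]] [thark yold]] — [glim [crax clud]] of type (t→((t→e)→(e→t))) combines with [thark yold] of type t: type ((t→e)→(e→t)).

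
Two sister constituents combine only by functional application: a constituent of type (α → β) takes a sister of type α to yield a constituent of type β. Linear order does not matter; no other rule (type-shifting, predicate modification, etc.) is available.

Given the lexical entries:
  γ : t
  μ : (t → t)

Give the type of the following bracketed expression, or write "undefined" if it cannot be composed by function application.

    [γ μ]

t

[γ μ]: μ is (t → t), γ is t; result t.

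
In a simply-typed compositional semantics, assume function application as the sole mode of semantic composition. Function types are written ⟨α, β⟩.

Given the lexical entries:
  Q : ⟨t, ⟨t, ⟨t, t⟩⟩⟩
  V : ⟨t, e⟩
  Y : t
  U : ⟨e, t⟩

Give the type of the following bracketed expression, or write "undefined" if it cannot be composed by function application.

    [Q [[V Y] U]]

[V Y]: V is ⟨t, e⟩, Y is t; result e.
[[V Y] U]: U is ⟨e, t⟩, [V Y] is e; result t.
[Q [[V Y] U]]: Q is ⟨t, ⟨t, ⟨t, t⟩⟩⟩, [[V Y] U] is t; result ⟨t, ⟨t, t⟩⟩.

⟨t, ⟨t, t⟩⟩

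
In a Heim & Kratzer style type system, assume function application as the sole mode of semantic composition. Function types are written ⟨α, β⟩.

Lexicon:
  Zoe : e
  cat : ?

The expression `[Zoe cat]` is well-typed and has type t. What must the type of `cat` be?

⟨e, t⟩

[Zoe cat] must have type t. The sister Zoe has type e; that is not a function onto t, so cat must be the functor, of type ⟨e, t⟩.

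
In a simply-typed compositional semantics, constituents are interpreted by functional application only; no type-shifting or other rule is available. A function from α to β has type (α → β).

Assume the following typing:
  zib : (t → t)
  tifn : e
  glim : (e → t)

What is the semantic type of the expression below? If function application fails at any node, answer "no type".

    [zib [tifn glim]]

t

[tifn glim] — glim of type (e → t) combines with tifn of type e: type t.
[zib [tifn glim]] — zib of type (t → t) combines with [tifn glim] of type t: type t.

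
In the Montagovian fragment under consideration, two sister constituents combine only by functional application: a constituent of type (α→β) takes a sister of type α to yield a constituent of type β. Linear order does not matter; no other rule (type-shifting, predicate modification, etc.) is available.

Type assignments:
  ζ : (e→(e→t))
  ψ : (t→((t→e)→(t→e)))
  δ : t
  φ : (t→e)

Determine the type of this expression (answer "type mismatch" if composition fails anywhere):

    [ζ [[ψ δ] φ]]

[ψ δ]: (t→((t→e)→(t→e))) applied to t yields ((t→e)→(t→e)).
[[ψ δ] φ]: ((t→e)→(t→e)) applied to (t→e) yields (t→e).
At [ζ [[ψ δ] φ]]: neither (e→(e→t)) nor (t→e) can take the other as argument; the node is ill-typed.

type mismatch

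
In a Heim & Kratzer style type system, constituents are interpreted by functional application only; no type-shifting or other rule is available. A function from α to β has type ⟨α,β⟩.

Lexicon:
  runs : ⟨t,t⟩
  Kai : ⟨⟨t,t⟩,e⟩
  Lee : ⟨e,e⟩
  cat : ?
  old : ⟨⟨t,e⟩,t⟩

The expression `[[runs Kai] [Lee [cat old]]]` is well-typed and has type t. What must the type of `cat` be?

[[runs Kai] [Lee [cat old]]] must have type t. The sister [runs Kai] has type e; that is not a function onto t, so [Lee [cat old]] must be the functor, of type ⟨e,t⟩.
[Lee [cat old]] must have type ⟨e,t⟩. The sister Lee has type ⟨e,e⟩; that is not a function onto ⟨e,t⟩, so [cat old] must be the functor, of type ⟨⟨e,e⟩,⟨e,t⟩⟩.
[cat old] must have type ⟨⟨e,e⟩,⟨e,t⟩⟩. The sister old has type ⟨⟨t,e⟩,t⟩; that is not a function onto ⟨⟨e,e⟩,⟨e,t⟩⟩, so cat must be the functor, of type ⟨⟨⟨t,e⟩,t⟩,⟨⟨e,e⟩,⟨e,t⟩⟩⟩.

⟨⟨⟨t,e⟩,t⟩,⟨⟨e,e⟩,⟨e,t⟩⟩⟩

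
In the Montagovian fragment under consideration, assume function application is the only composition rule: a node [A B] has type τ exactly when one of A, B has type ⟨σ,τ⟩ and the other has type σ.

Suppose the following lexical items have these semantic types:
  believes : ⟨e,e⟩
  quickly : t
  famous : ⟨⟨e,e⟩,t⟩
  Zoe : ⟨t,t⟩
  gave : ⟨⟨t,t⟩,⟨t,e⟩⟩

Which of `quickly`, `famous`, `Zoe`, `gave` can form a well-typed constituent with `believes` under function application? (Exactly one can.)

quickly : t — believes needs e; quickly needs nothing (atomic); neither fits.
famous — combines: famous : ⟨⟨e,e⟩,t⟩ takes believes : ⟨e,e⟩ as argument, giving t.
Zoe : ⟨t,t⟩ — believes needs e; Zoe needs t; neither fits.
gave : ⟨⟨t,t⟩,⟨t,e⟩⟩ — believes needs e; gave needs ⟨t,t⟩; neither fits.

famous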